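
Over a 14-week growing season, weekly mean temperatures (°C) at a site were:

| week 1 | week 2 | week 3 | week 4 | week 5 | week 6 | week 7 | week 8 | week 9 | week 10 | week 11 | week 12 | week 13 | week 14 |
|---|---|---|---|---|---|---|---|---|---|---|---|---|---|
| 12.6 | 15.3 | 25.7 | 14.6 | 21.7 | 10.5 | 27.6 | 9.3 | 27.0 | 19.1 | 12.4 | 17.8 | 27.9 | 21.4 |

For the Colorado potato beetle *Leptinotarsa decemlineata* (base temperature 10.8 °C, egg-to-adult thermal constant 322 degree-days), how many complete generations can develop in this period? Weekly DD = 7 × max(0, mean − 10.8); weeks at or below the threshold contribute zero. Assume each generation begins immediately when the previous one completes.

Weekly DD (7 × max(0, T̄ − 10.8)): 12.6, 31.5, 104.3, 26.6, 76.3, 0.0, 117.6, 0.0, 113.4, 58.1, 11.2, 49.0, 119.7, 74.2.
Season total = 794.5 DD.
Complete generations = ⌊794.5 / 322⌋ = 2.

2 generations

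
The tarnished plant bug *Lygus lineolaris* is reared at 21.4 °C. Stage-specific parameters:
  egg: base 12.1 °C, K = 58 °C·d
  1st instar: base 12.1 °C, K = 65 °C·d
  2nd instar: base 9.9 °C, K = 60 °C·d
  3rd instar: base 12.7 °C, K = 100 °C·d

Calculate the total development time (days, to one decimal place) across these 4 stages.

egg: 58 / (21.4 − 12.1) = 58 / 9.3 = 6.237 d.
1st instar: 65 / (21.4 − 12.1) = 65 / 9.3 = 6.989 d.
2nd instar: 60 / (21.4 − 9.9) = 60 / 11.5 = 5.217 d.
3rd instar: 100 / (21.4 − 12.7) = 100 / 8.7 = 11.494 d.
Sum = 29.937 ≈ 29.9 days.

29.9 days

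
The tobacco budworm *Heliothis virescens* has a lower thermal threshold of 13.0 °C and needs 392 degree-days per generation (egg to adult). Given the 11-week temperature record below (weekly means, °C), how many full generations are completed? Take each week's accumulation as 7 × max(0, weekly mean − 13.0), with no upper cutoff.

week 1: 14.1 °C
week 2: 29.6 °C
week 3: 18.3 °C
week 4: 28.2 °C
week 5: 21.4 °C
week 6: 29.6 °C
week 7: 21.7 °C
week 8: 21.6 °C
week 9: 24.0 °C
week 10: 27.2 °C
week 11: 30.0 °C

Weekly DD (7 × max(0, T̄ − 13.0)): 7.7, 116.2, 37.1, 106.4, 58.8, 116.2, 60.9, 60.2, 77.0, 99.4, 119.0.
Season total = 858.9 DD.
Complete generations = ⌊858.9 / 392⌋ = 2.

2 generations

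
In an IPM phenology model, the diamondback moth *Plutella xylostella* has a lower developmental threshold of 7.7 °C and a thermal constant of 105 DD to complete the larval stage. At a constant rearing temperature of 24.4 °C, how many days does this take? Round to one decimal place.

Daily accumulation = 24.4 − 7.7 = 16.7 DD/day.
Duration = 105 / 16.7 = 6.287 ≈ 6.3 days.

6.3 days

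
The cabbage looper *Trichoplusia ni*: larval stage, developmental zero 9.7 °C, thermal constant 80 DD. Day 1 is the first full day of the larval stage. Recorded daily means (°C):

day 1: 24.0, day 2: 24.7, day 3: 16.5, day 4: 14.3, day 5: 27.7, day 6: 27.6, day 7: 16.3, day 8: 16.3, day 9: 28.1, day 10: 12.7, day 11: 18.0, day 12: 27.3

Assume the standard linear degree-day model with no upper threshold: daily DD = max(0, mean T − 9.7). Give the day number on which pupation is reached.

Daily DD above 9.7 °C: 14.3, 15.0, 6.8, 4.6, 18.0, 17.9, 6.6, 6.6, 18.4, 3.0, 8.3, 17.6.
Cumulative: 14.3, 29.3, 36.1, 40.7, 58.7, 76.6, 83.2, 89.8, 108.2, 111.2, 119.5, 137.1.
The total first reaches 80 DD on day 7.

day 7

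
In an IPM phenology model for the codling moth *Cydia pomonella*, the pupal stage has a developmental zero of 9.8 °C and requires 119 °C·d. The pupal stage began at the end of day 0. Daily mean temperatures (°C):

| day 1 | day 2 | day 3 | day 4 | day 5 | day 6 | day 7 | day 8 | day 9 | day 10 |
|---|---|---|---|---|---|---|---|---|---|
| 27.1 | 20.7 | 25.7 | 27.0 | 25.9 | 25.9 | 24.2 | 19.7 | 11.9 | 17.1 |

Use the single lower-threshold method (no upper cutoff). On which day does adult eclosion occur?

Daily DD above 9.8 °C: 17.3, 10.9, 15.9, 17.2, 16.1, 16.1, 14.4, 9.9, 2.1, 7.3.
Cumulative: 17.3, 28.2, 44.1, 61.3, 77.4, 93.5, 107.9, 117.8, 119.9, 127.2.
The total first reaches 119 DD on day 9.

day 9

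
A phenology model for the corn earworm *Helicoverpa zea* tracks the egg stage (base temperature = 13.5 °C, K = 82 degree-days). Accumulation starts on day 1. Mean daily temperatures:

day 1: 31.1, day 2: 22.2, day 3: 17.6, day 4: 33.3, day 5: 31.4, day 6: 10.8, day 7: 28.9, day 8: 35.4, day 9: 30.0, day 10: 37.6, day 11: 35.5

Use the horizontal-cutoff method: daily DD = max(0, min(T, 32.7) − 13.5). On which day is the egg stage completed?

Daily DD above 13.5 °C (capped at 19.2): 17.6, 8.7, 4.1, 19.2, 17.9, 0.0, 15.4, 19.2, 16.5, 19.2, 19.2.
Cumulative: 17.6, 26.3, 30.4, 49.6, 67.5, 67.5, 82.9, 102.1, 118.6, 137.8, 157.0.
The total first reaches 82 DD on day 7.

day 7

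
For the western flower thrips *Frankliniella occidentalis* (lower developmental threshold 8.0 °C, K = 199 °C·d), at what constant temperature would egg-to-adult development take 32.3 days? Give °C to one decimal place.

Required daily accumulation = 199 / 32.3 = 6.161 DD/day.
T = T_base + 6.161 = 8.0 + 6.161 = 14.161 ≈ 14.2 °C.

14.2 °C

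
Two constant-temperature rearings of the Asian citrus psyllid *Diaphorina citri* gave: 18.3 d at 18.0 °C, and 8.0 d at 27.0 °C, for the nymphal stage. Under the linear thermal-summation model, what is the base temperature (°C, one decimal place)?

11.0 °C

Linear rate model ⇒ the product D·(T − T_b) is constant across temperatures.
18.3·(18.0 − T_b) = 8.0·(27.0 − T_b)
T_b = (18.3·18.0 − 8.0·27.0) / (18.3 − 8.0) = 113.40 / 10.3 = 11.010 °C ≈ 11.0 °C.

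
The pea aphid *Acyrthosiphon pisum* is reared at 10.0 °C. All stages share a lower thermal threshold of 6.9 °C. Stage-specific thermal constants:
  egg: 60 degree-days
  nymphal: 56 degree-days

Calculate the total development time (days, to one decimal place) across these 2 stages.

37.4 days

Daily accumulation at 10.0 °C = 10.0 − 6.9 = 3.1 DD/day.
Total K = 60 + 56 = 116 DD.
Total duration = 116 / 3.1 = 37.419 ≈ 37.4 days.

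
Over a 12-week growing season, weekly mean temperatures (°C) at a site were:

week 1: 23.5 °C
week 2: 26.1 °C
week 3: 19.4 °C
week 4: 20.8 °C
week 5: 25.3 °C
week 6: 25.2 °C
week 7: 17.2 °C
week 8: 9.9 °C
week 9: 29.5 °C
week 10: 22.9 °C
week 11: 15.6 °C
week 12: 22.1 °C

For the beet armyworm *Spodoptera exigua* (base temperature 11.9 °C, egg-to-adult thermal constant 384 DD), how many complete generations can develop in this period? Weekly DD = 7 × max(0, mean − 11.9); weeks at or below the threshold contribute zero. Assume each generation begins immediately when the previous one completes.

2 generations

Weekly DD (7 × max(0, T̄ − 11.9)): 81.2, 99.4, 52.5, 62.3, 93.8, 93.1, 37.1, 0.0, 123.2, 77.0, 25.9, 71.4.
Season total = 816.9 DD.
Complete generations = ⌊816.9 / 384⌋ = 2.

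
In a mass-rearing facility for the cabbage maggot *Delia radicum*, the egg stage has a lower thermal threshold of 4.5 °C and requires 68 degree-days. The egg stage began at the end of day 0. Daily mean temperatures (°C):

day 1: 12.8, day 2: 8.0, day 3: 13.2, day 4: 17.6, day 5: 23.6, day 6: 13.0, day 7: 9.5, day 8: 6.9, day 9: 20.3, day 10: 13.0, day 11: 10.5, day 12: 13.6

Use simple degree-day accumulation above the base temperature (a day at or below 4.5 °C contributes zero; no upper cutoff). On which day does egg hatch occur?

day 8

Daily DD above 4.5 °C: 8.3, 3.5, 8.7, 13.1, 19.1, 8.5, 5.0, 2.4, 15.8, 8.5, 6.0, 9.1.
Cumulative: 8.3, 11.8, 20.5, 33.6, 52.7, 61.2, 66.2, 68.6, 84.4, 92.9, 98.9, 108.0.
The total first reaches 68 DD on day 8.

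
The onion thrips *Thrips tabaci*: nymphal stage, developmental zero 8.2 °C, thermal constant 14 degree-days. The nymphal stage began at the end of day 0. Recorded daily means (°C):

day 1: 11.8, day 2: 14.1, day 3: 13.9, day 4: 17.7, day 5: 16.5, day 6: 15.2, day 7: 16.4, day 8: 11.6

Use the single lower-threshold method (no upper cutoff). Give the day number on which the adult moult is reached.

day 3

Daily DD above 8.2 °C: 3.6, 5.9, 5.7, 9.5, 8.3, 7.0, 8.2, 3.4.
Cumulative: 3.6, 9.5, 15.2, 24.7, 33.0, 40.0, 48.2, 51.6.
The total first reaches 14 DD on day 3.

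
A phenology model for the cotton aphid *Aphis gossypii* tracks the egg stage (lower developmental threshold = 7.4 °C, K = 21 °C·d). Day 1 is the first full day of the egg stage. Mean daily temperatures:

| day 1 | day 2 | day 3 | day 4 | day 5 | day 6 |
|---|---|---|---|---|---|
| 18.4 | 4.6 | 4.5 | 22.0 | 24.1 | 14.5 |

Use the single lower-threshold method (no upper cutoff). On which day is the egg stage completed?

Daily DD above 7.4 °C: 11.0, 0.0, 0.0, 14.6, 16.7, 7.1.
Cumulative: 11.0, 11.0, 11.0, 25.6, 42.3, 49.4.
The total first reaches 21 DD on day 4.

day 4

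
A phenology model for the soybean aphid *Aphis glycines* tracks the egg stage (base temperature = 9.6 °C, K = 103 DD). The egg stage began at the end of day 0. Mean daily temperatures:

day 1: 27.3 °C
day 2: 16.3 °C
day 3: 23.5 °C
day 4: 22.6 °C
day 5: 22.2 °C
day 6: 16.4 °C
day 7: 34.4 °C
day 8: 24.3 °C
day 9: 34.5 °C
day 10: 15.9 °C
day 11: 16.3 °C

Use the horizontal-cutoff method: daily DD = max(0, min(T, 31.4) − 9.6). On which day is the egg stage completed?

day 8

Daily DD above 9.6 °C (capped at 21.8): 17.7, 6.7, 13.9, 13.0, 12.6, 6.8, 21.8, 14.7, 21.8, 6.3, 6.7.
Cumulative: 17.7, 24.4, 38.3, 51.3, 63.9, 70.7, 92.5, 107.2, 129.0, 135.3, 142.0.
The total first reaches 103 DD on day 8.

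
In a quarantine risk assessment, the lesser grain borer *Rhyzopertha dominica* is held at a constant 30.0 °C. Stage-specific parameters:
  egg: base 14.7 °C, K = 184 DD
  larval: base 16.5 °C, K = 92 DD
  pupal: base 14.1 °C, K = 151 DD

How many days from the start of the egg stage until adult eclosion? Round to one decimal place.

egg: 184 / (30.0 − 14.7) = 184 / 15.3 = 12.026 d.
larval: 92 / (30.0 − 16.5) = 92 / 13.5 = 6.815 d.
pupal: 151 / (30.0 − 14.1) = 151 / 15.9 = 9.497 d.
Sum = 28.338 ≈ 28.3 days.

28.3 days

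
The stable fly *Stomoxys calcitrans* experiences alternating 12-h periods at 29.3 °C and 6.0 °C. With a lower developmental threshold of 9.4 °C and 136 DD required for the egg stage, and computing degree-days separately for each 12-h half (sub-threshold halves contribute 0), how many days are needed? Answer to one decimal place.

Day half: max(0, 29.3 − 9.4) × 0.5 = 19.9 × 0.5 = 9.95 DD.
Night half: max(0, 6.0 − 9.4) × 0.5 = 0.0 × 0.5 = 0.00 DD.
Per 24 h: 9.95 DD/day.
Duration = 136 / 9.95 = 13.668 ≈ 13.7 days.

13.7 days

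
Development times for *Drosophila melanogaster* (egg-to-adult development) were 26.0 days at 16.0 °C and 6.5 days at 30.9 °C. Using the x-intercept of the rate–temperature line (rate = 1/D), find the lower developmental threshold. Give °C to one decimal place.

Equal thermal constants: D₁(T₁ − T_b) = D₂(T₂ − T_b).
26.0·(16.0 − T_b) = 6.5·(30.9 − T_b)
T_b = (26.0·16.0 − 6.5·30.9) / (26.0 − 6.5) = 215.15 / 19.5 = 11.033 °C ≈ 11.0 °C.

11.0 °C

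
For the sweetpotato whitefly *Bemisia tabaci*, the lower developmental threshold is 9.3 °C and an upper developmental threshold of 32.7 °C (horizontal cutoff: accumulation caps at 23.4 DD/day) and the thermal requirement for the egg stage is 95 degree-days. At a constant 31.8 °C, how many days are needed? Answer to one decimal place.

Daily accumulation = 31.8 − 9.3 = 22.5 DD/day.
Duration = 95 / 22.5 = 4.222 ≈ 4.2 days.

4.2 days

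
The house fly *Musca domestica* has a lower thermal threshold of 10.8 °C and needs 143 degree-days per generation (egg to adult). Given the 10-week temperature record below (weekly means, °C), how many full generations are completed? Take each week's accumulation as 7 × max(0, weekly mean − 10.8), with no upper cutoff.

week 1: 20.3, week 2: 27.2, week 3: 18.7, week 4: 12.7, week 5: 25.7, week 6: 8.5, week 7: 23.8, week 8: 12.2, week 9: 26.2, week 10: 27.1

Weekly DD (7 × max(0, T̄ − 10.8)): 66.5, 114.8, 55.3, 13.3, 104.3, 0.0, 91.0, 9.8, 107.8, 114.1.
Season total = 676.9 DD.
Complete generations = ⌊676.9 / 143⌋ = 4.

4 generations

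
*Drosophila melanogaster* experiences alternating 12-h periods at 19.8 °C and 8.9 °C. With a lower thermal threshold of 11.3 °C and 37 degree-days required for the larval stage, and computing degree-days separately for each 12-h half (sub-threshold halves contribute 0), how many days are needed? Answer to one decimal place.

8.7 days

Day half: max(0, 19.8 − 11.3) × 0.5 = 8.5 × 0.5 = 4.25 DD.
Night half: max(0, 8.9 − 11.3) × 0.5 = 0.0 × 0.5 = 0.00 DD.
Per 24 h: 4.25 DD/day.
Duration = 37 / 4.25 = 8.706 ≈ 8.7 days.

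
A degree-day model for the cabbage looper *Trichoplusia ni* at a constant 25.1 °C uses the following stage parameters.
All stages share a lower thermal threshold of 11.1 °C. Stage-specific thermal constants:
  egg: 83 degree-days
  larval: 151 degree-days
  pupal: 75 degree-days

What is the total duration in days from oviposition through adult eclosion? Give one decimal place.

Daily accumulation at 25.1 °C = 25.1 − 11.1 = 14.0 DD/day.
Total K = 83 + 151 + 75 = 309 DD.
Total duration = 309 / 14.0 = 22.071 ≈ 22.1 days.

22.1 days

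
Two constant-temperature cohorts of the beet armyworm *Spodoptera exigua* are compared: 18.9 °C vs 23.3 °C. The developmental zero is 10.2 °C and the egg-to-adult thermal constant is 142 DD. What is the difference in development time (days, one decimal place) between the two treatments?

5.5 days

At 18.9 °C: 142 / (18.9 − 10.2) = 142 / 8.7 = 16.322 d.
At 23.3 °C: 142 / (23.3 − 10.2) = 142 / 13.1 = 10.840 d.
Difference = |16.322 − 10.840| = 5.482 ≈ 5.5 days.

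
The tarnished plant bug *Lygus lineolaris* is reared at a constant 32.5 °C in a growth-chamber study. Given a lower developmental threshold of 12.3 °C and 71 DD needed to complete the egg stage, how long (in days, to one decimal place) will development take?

Daily accumulation = 32.5 − 12.3 = 20.2 DD/day.
Duration = 71 / 20.2 = 3.515 ≈ 3.5 days.

3.5 days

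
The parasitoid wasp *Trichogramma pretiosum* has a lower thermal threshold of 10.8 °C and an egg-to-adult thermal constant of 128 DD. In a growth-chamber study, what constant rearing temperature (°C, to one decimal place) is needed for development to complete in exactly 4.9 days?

36.9 °C

Required daily accumulation = 128 / 4.9 = 26.122 DD/day.
T = T_base + 26.122 = 10.8 + 26.122 = 36.922 ≈ 36.9 °C.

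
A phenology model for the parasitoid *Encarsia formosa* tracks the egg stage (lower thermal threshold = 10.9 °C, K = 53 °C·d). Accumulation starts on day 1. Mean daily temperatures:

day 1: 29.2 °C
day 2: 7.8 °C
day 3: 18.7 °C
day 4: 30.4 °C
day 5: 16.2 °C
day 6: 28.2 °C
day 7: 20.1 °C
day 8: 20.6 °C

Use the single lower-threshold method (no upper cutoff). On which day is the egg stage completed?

Daily DD above 10.9 °C: 18.3, 0.0, 7.8, 19.5, 5.3, 17.3, 9.2, 9.7.
Cumulative: 18.3, 18.3, 26.1, 45.6, 50.9, 68.2, 77.4, 87.1.
The total first reaches 53 DD on day 6.

day 6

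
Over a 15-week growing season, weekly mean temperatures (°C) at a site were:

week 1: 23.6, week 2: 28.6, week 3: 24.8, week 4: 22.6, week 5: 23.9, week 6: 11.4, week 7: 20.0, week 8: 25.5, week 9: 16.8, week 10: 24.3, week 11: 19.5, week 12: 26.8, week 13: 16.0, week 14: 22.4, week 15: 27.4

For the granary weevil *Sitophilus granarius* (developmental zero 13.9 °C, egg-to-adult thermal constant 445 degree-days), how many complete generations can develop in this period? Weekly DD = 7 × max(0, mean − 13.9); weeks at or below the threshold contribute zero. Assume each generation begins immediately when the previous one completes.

Weekly DD (7 × max(0, T̄ − 13.9)): 67.9, 102.9, 76.3, 60.9, 70.0, 0.0, 42.7, 81.2, 20.3, 72.8, 39.2, 90.3, 14.7, 59.5, 94.5.
Season total = 893.2 DD.
Complete generations = ⌊893.2 / 445⌋ = 2.

2 generations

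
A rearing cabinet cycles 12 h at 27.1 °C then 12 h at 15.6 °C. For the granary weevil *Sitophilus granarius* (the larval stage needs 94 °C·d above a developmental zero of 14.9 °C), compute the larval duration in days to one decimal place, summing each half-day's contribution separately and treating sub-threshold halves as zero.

14.6 days

Day half: max(0, 27.1 − 14.9) × 0.5 = 12.2 × 0.5 = 6.10 DD.
Night half: max(0, 15.6 − 14.9) × 0.5 = 0.7 × 0.5 = 0.35 DD.
Per 24 h: 6.45 DD/day.
Duration = 94 / 6.45 = 14.574 ≈ 14.6 days.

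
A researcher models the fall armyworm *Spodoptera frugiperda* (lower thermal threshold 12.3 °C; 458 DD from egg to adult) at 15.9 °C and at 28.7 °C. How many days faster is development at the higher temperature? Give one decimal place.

99.3 days

At 15.9 °C: 458 / (15.9 − 12.3) = 458 / 3.6 = 127.222 d.
At 28.7 °C: 458 / (28.7 − 12.3) = 458 / 16.4 = 27.927 d.
Difference = |127.222 − 27.927| = 99.295 ≈ 99.3 days.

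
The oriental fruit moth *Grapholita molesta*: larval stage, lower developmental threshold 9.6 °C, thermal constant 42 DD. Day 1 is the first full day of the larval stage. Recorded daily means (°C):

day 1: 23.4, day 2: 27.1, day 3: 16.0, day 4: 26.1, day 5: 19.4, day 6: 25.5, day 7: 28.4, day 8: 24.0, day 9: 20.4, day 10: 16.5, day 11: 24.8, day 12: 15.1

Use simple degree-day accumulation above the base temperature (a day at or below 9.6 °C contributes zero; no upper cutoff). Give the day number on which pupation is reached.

Daily DD above 9.6 °C: 13.8, 17.5, 6.4, 16.5, 9.8, 15.9, 18.8, 14.4, 10.8, 6.9, 15.2, 5.5.
Cumulative: 13.8, 31.3, 37.7, 54.2, 64.0, 79.9, 98.7, 113.1, 123.9, 130.8, 146.0, 151.5.
The total first reaches 42 DD on day 4.

day 4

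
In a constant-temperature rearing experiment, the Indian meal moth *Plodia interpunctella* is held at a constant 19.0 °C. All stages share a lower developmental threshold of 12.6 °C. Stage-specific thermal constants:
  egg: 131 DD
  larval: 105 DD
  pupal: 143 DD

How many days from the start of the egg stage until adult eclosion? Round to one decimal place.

59.2 days

Daily accumulation at 19.0 °C = 19.0 − 12.6 = 6.4 DD/day.
Total K = 131 + 105 + 143 = 379 DD.
Total duration = 379 / 6.4 = 59.219 ≈ 59.2 days.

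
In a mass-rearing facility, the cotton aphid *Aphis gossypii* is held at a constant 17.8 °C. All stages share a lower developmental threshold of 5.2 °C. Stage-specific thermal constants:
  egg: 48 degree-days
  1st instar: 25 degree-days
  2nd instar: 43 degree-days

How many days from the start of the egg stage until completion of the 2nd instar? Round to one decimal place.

9.2 days

Daily accumulation at 17.8 °C = 17.8 − 5.2 = 12.6 DD/day.
Total K = 48 + 25 + 43 = 116 DD.
Total duration = 116 / 12.6 = 9.206 ≈ 9.2 days.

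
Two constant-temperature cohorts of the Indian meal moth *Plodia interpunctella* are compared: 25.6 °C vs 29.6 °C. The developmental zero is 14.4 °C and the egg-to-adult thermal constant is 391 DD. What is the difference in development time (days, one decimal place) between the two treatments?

9.2 days

At 25.6 °C: 391 / (25.6 − 14.4) = 391 / 11.2 = 34.911 d.
At 29.6 °C: 391 / (29.6 − 14.4) = 391 / 15.2 = 25.724 d.
Difference = |34.911 − 25.724| = 9.187 ≈ 9.2 days.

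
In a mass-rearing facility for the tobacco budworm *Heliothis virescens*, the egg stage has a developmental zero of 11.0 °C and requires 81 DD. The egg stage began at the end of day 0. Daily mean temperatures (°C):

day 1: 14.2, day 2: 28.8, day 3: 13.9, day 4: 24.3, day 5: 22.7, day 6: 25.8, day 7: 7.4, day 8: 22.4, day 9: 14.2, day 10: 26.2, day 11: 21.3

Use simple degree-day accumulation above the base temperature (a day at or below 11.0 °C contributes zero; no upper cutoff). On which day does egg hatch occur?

Daily DD above 11.0 °C: 3.2, 17.8, 2.9, 13.3, 11.7, 14.8, 0.0, 11.4, 3.2, 15.2, 10.3.
Cumulative: 3.2, 21.0, 23.9, 37.2, 48.9, 63.7, 63.7, 75.1, 78.3, 93.5, 103.8.
The total first reaches 81 DD on day 10.

day 10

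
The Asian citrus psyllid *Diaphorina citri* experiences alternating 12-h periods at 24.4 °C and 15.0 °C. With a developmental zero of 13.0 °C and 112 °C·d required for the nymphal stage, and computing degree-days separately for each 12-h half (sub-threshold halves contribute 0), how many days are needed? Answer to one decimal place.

16.7 days

Day half: max(0, 24.4 − 13.0) × 0.5 = 11.4 × 0.5 = 5.70 DD.
Night half: max(0, 15.0 − 13.0) × 0.5 = 2.0 × 0.5 = 1.00 DD.
Per 24 h: 6.70 DD/day.
Duration = 112 / 6.70 = 16.716 ≈ 16.7 days.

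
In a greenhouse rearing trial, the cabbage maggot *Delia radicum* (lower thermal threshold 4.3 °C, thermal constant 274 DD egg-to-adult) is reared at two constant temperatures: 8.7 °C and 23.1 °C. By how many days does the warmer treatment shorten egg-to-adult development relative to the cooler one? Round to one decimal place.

47.7 days

At 8.7 °C: 274 / (8.7 − 4.3) = 274 / 4.4 = 62.273 d.
At 23.1 °C: 274 / (23.1 − 4.3) = 274 / 18.8 = 14.574 d.
Difference = |62.273 − 14.574| = 47.698 ≈ 47.7 days.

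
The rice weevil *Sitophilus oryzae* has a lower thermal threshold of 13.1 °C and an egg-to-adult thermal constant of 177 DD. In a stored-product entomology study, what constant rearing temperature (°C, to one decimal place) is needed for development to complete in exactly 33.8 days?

18.3 °C

Required daily accumulation = 177 / 33.8 = 5.237 DD/day.
T = T_base + 5.237 = 13.1 + 5.237 = 18.337 ≈ 18.3 °C.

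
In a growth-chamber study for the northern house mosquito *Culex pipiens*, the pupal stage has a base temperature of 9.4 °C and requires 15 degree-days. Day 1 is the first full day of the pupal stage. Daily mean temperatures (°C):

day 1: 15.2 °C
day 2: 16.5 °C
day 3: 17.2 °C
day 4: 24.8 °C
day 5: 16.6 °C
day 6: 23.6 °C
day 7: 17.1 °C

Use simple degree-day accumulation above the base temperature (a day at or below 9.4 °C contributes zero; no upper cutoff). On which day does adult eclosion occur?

day 3

Daily DD above 9.4 °C: 5.8, 7.1, 7.8, 15.4, 7.2, 14.2, 7.7.
Cumulative: 5.8, 12.9, 20.7, 36.1, 43.3, 57.5, 65.2.
The total first reaches 15 DD on day 3.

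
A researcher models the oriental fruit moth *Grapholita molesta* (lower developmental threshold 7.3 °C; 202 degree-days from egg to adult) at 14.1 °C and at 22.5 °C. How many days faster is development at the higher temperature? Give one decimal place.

16.4 days

At 14.1 °C: 202 / (14.1 − 7.3) = 202 / 6.8 = 29.706 d.
At 22.5 °C: 202 / (22.5 − 7.3) = 202 / 15.2 = 13.289 d.
Difference = |29.706 − 13.289| = 16.416 ≈ 16.4 days.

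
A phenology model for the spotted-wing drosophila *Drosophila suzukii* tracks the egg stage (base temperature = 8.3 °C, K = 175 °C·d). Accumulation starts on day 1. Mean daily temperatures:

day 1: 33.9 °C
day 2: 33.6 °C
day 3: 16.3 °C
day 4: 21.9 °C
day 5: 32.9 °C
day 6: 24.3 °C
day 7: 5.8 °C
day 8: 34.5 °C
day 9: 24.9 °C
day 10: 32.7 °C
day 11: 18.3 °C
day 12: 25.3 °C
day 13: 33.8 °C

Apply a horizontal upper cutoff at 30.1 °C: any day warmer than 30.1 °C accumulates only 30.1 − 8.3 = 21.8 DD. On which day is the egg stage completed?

Daily DD above 8.3 °C (capped at 21.8): 21.8, 21.8, 8.0, 13.6, 21.8, 16.0, 0.0, 21.8, 16.6, 21.8, 10.0, 17.0, 21.8.
Cumulative: 21.8, 43.6, 51.6, 65.2, 87.0, 103.0, 103.0, 124.8, 141.4, 163.2, 173.2, 190.2, 212.0.
The total first reaches 175 DD on day 12.

day 12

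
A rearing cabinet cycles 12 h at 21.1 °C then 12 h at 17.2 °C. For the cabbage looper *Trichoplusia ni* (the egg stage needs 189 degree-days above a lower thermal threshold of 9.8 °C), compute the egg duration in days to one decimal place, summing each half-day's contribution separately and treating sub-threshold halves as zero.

20.2 days

Day half: max(0, 21.1 − 9.8) × 0.5 = 11.3 × 0.5 = 5.65 DD.
Night half: max(0, 17.2 − 9.8) × 0.5 = 7.4 × 0.5 = 3.70 DD.
Per 24 h: 9.35 DD/day.
Duration = 189 / 9.35 = 20.214 ≈ 20.2 days.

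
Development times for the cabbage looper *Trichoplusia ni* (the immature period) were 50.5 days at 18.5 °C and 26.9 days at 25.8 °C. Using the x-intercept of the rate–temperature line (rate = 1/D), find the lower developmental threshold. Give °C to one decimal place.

10.2 °C

Equal thermal constants: D₁(T₁ − T_b) = D₂(T₂ − T_b).
50.5·(18.5 − T_b) = 26.9·(25.8 − T_b)
T_b = (50.5·18.5 − 26.9·25.8) / (50.5 − 26.9) = 240.23 / 23.6 = 10.179 °C ≈ 10.2 °C.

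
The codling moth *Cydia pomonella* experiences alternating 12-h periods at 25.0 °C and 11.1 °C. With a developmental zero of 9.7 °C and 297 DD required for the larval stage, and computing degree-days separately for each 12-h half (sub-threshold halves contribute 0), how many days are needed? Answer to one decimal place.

Day half: max(0, 25.0 − 9.7) × 0.5 = 15.3 × 0.5 = 7.65 DD.
Night half: max(0, 11.1 − 9.7) × 0.5 = 1.4 × 0.5 = 0.70 DD.
Per 24 h: 8.35 DD/day.
Duration = 297 / 8.35 = 35.569 ≈ 35.6 days.

35.6 days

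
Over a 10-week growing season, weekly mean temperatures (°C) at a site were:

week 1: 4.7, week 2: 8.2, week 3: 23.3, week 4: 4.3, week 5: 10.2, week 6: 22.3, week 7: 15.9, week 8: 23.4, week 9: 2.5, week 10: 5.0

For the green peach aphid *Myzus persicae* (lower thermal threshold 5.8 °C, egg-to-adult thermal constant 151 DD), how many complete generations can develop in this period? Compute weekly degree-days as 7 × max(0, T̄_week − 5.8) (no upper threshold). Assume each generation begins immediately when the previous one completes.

3 generations

Weekly DD (7 × max(0, T̄ − 5.8)): 0.0, 16.8, 122.5, 0.0, 30.8, 115.5, 70.7, 123.2, 0.0, 0.0.
Season total = 479.5 DD.
Complete generations = ⌊479.5 / 151⌋ = 3.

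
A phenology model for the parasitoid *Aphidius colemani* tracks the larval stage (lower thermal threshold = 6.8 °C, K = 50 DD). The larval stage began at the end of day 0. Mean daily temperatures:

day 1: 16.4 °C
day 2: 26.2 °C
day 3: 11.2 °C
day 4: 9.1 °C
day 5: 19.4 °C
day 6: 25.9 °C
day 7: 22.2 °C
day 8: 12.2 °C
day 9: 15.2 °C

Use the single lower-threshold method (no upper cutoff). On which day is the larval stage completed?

day 6

Daily DD above 6.8 °C: 9.6, 19.4, 4.4, 2.3, 12.6, 19.1, 15.4, 5.4, 8.4.
Cumulative: 9.6, 29.0, 33.4, 35.7, 48.3, 67.4, 82.8, 88.2, 96.6.
The total first reaches 50 DD on day 6.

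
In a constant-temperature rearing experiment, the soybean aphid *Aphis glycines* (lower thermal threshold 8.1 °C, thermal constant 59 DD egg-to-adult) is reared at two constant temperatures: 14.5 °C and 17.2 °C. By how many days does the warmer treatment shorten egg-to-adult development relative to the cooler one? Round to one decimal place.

2.7 days

At 14.5 °C: 59 / (14.5 − 8.1) = 59 / 6.4 = 9.219 d.
At 17.2 °C: 59 / (17.2 − 8.1) = 59 / 9.1 = 6.484 d.
Difference = |9.219 − 6.484| = 2.735 ≈ 2.7 days.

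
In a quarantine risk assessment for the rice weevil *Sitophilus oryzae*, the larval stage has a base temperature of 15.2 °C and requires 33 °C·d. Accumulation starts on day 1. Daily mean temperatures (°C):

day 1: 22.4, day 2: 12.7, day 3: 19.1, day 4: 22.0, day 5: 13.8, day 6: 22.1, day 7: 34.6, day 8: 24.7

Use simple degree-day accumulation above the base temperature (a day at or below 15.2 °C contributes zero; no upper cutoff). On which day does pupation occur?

Daily DD above 15.2 °C: 7.2, 0.0, 3.9, 6.8, 0.0, 6.9, 19.4, 9.5.
Cumulative: 7.2, 7.2, 11.1, 17.9, 17.9, 24.8, 44.2, 53.7.
The total first reaches 33 DD on day 7.

day 7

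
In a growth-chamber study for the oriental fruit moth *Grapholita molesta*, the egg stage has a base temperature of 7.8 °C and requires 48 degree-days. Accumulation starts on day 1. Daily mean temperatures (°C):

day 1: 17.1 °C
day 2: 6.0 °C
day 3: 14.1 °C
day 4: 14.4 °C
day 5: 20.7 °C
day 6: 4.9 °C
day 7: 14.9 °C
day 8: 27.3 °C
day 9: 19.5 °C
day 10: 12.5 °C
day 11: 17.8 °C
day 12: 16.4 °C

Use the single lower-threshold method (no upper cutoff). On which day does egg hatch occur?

Daily DD above 7.8 °C: 9.3, 0.0, 6.3, 6.6, 12.9, 0.0, 7.1, 19.5, 11.7, 4.7, 10.0, 8.6.
Cumulative: 9.3, 9.3, 15.6, 22.2, 35.1, 35.1, 42.2, 61.7, 73.4, 78.1, 88.1, 96.7.
The total first reaches 48 DD on day 8.

day 8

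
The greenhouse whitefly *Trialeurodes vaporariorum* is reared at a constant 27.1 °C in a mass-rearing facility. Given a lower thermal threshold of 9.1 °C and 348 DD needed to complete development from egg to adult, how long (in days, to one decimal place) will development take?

19.3 days

Daily accumulation = 27.1 − 9.1 = 18.0 DD/day.
Duration = 348 / 18.0 = 19.333 ≈ 19.3 days.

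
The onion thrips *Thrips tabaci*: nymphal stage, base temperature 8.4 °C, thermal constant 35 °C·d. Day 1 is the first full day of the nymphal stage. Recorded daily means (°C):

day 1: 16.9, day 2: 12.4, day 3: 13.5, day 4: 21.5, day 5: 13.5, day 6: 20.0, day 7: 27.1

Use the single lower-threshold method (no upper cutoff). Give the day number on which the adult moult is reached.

day 5

Daily DD above 8.4 °C: 8.5, 4.0, 5.1, 13.1, 5.1, 11.6, 18.7.
Cumulative: 8.5, 12.5, 17.6, 30.7, 35.8, 47.4, 66.1.
The total first reaches 35 DD on day 5.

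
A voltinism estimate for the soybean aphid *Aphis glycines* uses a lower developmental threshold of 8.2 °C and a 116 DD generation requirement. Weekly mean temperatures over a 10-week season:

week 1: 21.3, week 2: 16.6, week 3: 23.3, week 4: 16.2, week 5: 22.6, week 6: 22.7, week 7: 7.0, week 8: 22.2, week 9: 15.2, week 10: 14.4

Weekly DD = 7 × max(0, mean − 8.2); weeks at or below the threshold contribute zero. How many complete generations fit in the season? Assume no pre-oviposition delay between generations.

Weekly DD (7 × max(0, T̄ − 8.2)): 91.7, 58.8, 105.7, 56.0, 100.8, 101.5, 0.0, 98.0, 49.0, 43.4.
Season total = 704.9 DD.
Complete generations = ⌊704.9 / 116⌋ = 6.

6 generations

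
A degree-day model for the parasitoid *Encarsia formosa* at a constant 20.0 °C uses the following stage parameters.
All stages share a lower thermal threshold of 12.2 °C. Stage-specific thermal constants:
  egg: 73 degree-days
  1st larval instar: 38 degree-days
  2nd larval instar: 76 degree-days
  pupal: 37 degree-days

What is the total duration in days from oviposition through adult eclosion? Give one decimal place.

Daily accumulation at 20.0 °C = 20.0 − 12.2 = 7.8 DD/day.
Total K = 73 + 38 + 76 + 37 = 224 DD.
Total duration = 224 / 7.8 = 28.718 ≈ 28.7 days.

28.7 days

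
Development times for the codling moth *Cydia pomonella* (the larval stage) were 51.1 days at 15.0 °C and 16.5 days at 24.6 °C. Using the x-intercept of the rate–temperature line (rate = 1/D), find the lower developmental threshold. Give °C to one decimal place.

Linear rate model ⇒ the product D·(T − T_b) is constant across temperatures.
51.1·(15.0 − T_b) = 16.5·(24.6 − T_b)
T_b = (51.1·15.0 − 16.5·24.6) / (51.1 − 16.5) = 360.60 / 34.6 = 10.422 °C ≈ 10.4 °C.

10.4 °C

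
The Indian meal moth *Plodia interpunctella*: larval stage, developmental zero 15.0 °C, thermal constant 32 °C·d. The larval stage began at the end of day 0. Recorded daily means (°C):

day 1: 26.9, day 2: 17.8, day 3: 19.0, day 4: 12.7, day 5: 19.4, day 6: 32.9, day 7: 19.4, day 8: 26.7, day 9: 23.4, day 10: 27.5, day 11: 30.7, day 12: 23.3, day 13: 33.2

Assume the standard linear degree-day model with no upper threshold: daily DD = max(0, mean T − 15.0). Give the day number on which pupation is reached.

Daily DD above 15.0 °C: 11.9, 2.8, 4.0, 0.0, 4.4, 17.9, 4.4, 11.7, 8.4, 12.5, 15.7, 8.3, 18.2.
Cumulative: 11.9, 14.7, 18.7, 18.7, 23.1, 41.0, 45.4, 57.1, 65.5, 78.0, 93.7, 102.0, 120.2.
The total first reaches 32 DD on day 6.

day 6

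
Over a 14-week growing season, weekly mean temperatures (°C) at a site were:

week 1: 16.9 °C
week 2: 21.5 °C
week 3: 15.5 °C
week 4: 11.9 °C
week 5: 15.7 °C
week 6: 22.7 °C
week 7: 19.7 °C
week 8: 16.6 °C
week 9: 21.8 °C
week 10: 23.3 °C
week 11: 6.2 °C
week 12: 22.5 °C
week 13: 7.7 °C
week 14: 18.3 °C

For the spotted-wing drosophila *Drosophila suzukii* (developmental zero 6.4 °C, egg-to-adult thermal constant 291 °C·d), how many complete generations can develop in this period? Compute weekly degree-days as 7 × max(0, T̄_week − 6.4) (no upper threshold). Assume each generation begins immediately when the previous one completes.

3 generations

Weekly DD (7 × max(0, T̄ − 6.4)): 73.5, 105.7, 63.7, 38.5, 65.1, 114.1, 93.1, 71.4, 107.8, 118.3, 0.0, 112.7, 9.1, 83.3.
Season total = 1056.3 DD.
Complete generations = ⌊1056.3 / 291⌋ = 3.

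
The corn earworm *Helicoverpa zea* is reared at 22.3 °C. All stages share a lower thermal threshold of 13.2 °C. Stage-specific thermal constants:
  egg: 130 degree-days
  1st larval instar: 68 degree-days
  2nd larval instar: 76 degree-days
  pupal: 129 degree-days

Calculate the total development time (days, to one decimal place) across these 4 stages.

Daily accumulation at 22.3 °C = 22.3 − 13.2 = 9.1 DD/day.
Total K = 130 + 68 + 76 + 129 = 403 DD.
Total duration = 403 / 9.1 = 44.286 ≈ 44.3 days.

44.3 days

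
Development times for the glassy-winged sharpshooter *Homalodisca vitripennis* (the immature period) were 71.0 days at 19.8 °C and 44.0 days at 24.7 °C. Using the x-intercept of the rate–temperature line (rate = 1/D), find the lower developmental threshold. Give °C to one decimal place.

11.8 °C

Linear rate model ⇒ the product D·(T − T_b) is constant across temperatures.
71.0·(19.8 − T_b) = 44.0·(24.7 − T_b)
T_b = (71.0·19.8 − 44.0·24.7) / (71.0 − 44.0) = 319.00 / 27.0 = 11.815 °C ≈ 11.8 °C.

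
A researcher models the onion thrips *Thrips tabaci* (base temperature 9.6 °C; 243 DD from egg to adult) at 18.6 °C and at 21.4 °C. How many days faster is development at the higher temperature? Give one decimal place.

At 18.6 °C: 243 / (18.6 − 9.6) = 243 / 9.0 = 27.000 d.
At 21.4 °C: 243 / (21.4 − 9.6) = 243 / 11.8 = 20.593 d.
Difference = |27.000 − 20.593| = 6.407 ≈ 6.4 days.

6.4 days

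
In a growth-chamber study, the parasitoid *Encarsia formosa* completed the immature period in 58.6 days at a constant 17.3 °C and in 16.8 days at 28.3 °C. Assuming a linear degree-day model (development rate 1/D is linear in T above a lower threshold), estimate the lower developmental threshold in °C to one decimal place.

12.9 °C

Equal thermal constants: D₁(T₁ − T_b) = D₂(T₂ − T_b).
58.6·(17.3 − T_b) = 16.8·(28.3 − T_b)
T_b = (58.6·17.3 − 16.8·28.3) / (58.6 − 16.8) = 538.34 / 41.8 = 12.879 °C ≈ 12.9 °C.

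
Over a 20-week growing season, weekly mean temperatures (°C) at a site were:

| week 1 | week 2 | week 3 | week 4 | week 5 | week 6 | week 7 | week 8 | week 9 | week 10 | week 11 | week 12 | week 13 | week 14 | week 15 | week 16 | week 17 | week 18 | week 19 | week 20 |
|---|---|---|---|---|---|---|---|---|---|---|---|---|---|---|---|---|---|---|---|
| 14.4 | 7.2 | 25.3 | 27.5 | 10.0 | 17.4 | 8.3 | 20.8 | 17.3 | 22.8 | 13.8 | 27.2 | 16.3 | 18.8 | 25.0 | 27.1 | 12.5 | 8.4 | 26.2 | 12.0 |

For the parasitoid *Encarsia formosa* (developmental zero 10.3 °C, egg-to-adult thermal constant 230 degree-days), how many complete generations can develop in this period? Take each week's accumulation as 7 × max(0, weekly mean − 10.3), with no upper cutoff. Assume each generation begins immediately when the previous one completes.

4 generations

Weekly DD (7 × max(0, T̄ − 10.3)): 28.7, 0.0, 105.0, 120.4, 0.0, 49.7, 0.0, 73.5, 49.0, 87.5, 24.5, 118.3, 42.0, 59.5, 102.9, 117.6, 15.4, 0.0, 111.3, 11.9.
Season total = 1117.2 DD.
Complete generations = ⌊1117.2 / 230⌋ = 4.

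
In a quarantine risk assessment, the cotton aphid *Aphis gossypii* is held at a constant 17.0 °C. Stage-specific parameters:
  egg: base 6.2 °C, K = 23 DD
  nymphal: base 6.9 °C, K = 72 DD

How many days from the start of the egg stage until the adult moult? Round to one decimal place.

egg: 23 / (17.0 − 6.2) = 23 / 10.8 = 2.130 d.
nymphal: 72 / (17.0 − 6.9) = 72 / 10.1 = 7.129 d.
Sum = 9.258 ≈ 9.3 days.

9.3 days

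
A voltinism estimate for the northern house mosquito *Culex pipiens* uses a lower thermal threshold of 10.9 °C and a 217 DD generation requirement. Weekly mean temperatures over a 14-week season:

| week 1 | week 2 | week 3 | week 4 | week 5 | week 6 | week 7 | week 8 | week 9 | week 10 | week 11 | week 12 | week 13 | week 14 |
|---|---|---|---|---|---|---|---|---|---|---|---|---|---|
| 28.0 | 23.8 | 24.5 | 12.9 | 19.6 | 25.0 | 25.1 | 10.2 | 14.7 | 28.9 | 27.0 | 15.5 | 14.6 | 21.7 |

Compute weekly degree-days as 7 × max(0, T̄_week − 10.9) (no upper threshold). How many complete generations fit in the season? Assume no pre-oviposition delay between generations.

4 generations

Weekly DD (7 × max(0, T̄ − 10.9)): 119.7, 90.3, 95.2, 14.0, 60.9, 98.7, 99.4, 0.0, 26.6, 126.0, 112.7, 32.2, 25.9, 75.6.
Season total = 977.2 DD.
Complete generations = ⌊977.2 / 217⌋ = 4.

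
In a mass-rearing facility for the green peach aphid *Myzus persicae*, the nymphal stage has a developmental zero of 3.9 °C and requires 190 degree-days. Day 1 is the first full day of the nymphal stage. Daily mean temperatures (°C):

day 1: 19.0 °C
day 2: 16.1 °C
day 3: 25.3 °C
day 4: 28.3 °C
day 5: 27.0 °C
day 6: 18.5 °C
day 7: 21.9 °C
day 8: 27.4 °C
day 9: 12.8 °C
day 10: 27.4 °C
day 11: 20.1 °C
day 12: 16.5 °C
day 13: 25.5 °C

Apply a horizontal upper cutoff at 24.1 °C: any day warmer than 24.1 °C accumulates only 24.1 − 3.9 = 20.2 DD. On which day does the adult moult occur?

Daily DD above 3.9 °C (capped at 20.2): 15.1, 12.2, 20.2, 20.2, 20.2, 14.6, 18.0, 20.2, 8.9, 20.2, 16.2, 12.6, 20.2.
Cumulative: 15.1, 27.3, 47.5, 67.7, 87.9, 102.5, 120.5, 140.7, 149.6, 169.8, 186.0, 198.6, 218.8.
The total first reaches 190 DD on day 12.

day 12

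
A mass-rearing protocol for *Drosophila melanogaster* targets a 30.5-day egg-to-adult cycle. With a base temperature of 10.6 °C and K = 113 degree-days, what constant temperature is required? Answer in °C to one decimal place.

14.3 °C

Required daily accumulation = 113 / 30.5 = 3.705 DD/day.
T = T_base + 3.705 = 10.6 + 3.705 = 14.305 ≈ 14.3 °C.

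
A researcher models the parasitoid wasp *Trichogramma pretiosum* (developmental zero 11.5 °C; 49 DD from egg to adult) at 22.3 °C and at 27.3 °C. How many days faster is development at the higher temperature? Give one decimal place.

At 22.3 °C: 49 / (22.3 − 11.5) = 49 / 10.8 = 4.537 d.
At 27.3 °C: 49 / (27.3 − 11.5) = 49 / 15.8 = 3.101 d.
Difference = |4.537 − 3.101| = 1.436 ≈ 1.4 days.

1.4 days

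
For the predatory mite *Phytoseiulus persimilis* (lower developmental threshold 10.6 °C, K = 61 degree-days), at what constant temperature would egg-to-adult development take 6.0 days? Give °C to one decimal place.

20.8 °C

Required daily accumulation = 61 / 6.0 = 10.167 DD/day.
T = T_base + 10.167 = 10.6 + 10.167 = 20.767 ≈ 20.8 °C.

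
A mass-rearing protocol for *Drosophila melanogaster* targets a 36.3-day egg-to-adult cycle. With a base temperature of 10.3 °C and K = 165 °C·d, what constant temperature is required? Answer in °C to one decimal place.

14.8 °C

Required daily accumulation = 165 / 36.3 = 4.545 DD/day.
T = T_base + 4.545 = 10.3 + 4.545 = 14.845 ≈ 14.8 °C.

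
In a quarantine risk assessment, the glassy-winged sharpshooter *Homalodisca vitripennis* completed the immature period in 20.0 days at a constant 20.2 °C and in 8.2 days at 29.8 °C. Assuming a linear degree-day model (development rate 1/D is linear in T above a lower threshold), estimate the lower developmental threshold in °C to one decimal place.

Under the model K = D·(T − T_b), so D₁·(T₁ − T_b) = D₂·(T₂ − T_b).
20.0·(20.2 − T_b) = 8.2·(29.8 − T_b)
T_b = (20.0·20.2 − 8.2·29.8) / (20.0 − 8.2) = 159.64 / 11.8 = 13.529 °C ≈ 13.5 °C.

13.5 °C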